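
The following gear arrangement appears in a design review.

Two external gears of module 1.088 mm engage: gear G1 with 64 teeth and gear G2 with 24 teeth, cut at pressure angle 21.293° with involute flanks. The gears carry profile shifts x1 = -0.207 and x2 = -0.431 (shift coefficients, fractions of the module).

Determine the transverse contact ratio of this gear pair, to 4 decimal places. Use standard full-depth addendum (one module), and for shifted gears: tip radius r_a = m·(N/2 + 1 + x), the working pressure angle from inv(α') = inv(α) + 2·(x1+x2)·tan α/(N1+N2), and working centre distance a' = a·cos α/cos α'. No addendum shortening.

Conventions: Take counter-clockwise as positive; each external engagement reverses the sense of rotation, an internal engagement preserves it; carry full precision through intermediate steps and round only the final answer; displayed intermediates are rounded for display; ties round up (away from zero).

1.8376

class = single-mesh tooth geometry [involute pair 64T × 24T, m = 1.088]
base radii: r_b1 = 32.439307, r_b2 = 12.164740
tip radii: r_a1 = 35.678784, r_a2 = 13.675072
inv(α') = inv(21.293°) + 2·(-0.207-0.431)·tan α/(64+24) = 0.01245874  ⇒  α' = 18.87525°
a' = a·cos α / cos α' = 47.8720·cos 21.293°/cos 18.87525° = 47.138935
action lengths: √(r_a1²−r_b1²) = 14.854865, √(r_a2²−r_b2²) = 6.247135
base pitch p_b = π·m·cos α = 3.184721
CR = (14.854865 + 6.247135 − 47.138935·sin 18.87525°)/3.184721 = 1.837568
contact ratio ≈ 1.8376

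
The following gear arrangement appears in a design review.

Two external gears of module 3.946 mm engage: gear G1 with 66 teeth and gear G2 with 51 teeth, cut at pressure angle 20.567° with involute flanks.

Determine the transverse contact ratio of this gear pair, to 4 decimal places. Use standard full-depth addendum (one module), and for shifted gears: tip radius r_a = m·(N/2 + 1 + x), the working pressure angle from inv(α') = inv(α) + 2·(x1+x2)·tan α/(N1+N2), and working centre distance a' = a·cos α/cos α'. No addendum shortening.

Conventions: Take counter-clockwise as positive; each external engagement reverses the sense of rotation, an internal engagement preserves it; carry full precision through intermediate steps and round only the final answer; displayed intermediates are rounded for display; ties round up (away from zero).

1.7476

class = single-mesh tooth geometry [involute pair 66T × 51T, m = 3.946]
base radii: r_b1 = 121.918169, r_b2 = 94.209494
tip radii: r_a1 = 134.164000, r_a2 = 104.569000
no profile shift: α' = α, a' = a
action lengths: √(r_a1²−r_b1²) = 55.999456, √(r_a2²−r_b2²) = 45.378927
base pitch p_b = π·m·cos α = 11.606583
CR = (55.999456 + 45.378927 − 230.841000·sin 20.56700°)/11.606583 = 1.747575
contact ratio ≈ 1.7476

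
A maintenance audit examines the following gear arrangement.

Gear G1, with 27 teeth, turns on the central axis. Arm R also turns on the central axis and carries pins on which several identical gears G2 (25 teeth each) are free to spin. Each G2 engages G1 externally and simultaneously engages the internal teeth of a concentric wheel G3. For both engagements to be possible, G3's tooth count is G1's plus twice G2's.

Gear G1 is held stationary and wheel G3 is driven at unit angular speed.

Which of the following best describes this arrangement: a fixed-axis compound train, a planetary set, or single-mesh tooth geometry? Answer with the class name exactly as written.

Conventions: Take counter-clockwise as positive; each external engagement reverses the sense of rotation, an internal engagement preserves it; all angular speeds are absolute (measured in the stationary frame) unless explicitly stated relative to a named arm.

planetary set

class = planetary set [G3 = 27+2·25 = 77; Willis about the carrier]
classification: planetary set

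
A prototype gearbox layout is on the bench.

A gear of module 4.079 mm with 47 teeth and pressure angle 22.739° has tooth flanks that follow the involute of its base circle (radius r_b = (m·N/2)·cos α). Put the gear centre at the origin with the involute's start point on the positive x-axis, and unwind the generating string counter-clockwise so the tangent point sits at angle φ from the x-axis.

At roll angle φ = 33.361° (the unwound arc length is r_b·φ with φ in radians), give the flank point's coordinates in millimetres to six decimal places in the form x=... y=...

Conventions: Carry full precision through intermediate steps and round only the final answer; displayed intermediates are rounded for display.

recognized (one wheel, involute flank): single-mesh tooth geometry, m = 4.079, N = 47
pitch radius r_p = m·N/2 = 4.079·47/2 = 95.856500
base radius r_b = r_p·cos α = 95.856500·cos 22.739° = 88.406073
roll angle φ = 33.361° = 0.58225929 rad
x = r_b·(cos φ + φ·sin φ) = 102.145609
y = r_b·(sin φ − φ·cos φ) = 5.622305

x=102.145609 y=5.622305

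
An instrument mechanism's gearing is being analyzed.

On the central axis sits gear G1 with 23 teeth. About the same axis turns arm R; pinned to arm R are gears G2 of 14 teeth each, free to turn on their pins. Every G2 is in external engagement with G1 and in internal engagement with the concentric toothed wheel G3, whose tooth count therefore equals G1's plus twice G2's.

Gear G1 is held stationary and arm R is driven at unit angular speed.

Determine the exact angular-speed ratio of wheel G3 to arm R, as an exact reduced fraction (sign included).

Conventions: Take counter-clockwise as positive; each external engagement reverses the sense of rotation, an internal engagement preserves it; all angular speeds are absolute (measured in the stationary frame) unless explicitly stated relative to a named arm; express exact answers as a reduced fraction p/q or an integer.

planetary set (23T centre, 14T on arm, 51T internal) — Willis relation
ring teeth: 23 + 2·14 = 51
23(ω_sun−ω_arm) = −51(ω_ring−ω_arm),  ω_sun = 0, ω_arm = 1
ω_ring = 1 − (23/51)(0−1) = 74/51
ω_out/ω_in = 74/51

74/51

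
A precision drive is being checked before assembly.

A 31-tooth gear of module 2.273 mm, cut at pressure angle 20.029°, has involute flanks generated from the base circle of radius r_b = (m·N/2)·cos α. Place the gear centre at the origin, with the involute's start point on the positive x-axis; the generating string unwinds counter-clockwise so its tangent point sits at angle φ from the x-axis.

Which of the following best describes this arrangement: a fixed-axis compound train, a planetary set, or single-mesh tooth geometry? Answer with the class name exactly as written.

recognized (one wheel, involute flank): single-mesh tooth geometry, m = 2.273, N = 31
classification: single-mesh tooth geometry

single-mesh tooth geometry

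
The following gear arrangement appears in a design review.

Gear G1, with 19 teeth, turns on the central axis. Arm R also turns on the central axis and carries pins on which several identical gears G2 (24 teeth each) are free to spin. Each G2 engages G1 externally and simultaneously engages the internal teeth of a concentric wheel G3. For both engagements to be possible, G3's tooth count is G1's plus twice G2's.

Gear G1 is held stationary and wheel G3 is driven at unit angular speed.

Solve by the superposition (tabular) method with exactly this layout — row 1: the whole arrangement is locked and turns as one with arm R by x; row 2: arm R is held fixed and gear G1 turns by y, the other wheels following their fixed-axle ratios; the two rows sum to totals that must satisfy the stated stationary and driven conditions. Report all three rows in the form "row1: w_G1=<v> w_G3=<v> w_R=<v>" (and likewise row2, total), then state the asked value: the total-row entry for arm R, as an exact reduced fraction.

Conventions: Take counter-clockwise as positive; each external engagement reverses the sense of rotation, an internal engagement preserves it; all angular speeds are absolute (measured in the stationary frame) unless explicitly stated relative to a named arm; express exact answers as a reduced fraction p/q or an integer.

class = planetary set [G3 = 19+2·24 = 67; Willis about the carrier]
superposition row 1 [locked train]: every member turns x
superposition row 2 [arm held]: sun y, ring −(19/67)·y, arm 0
boundary: total ω_sun = x + y = 0 and total ω_ring = x − (19/67)·y = 1  ⇒  y = -67/86, x = 67/86
row 2 ring = −(19/67)·(-67/86) = 19/86
totals (row 1 + row 2): sun 67/86 + (-67/86) = 0, ring 67/86 + 19/86 = 1, arm 67/86 + 0 = 67/86
asked cell (total, arm) = 67/86

row1: w_G1=67/86 w_G3=67/86 w_R=67/86
row2: w_G1=-67/86 w_G3=19/86 w_R=0
total: w_G1=0 w_G3=1 w_R=67/86
asked value: 67/86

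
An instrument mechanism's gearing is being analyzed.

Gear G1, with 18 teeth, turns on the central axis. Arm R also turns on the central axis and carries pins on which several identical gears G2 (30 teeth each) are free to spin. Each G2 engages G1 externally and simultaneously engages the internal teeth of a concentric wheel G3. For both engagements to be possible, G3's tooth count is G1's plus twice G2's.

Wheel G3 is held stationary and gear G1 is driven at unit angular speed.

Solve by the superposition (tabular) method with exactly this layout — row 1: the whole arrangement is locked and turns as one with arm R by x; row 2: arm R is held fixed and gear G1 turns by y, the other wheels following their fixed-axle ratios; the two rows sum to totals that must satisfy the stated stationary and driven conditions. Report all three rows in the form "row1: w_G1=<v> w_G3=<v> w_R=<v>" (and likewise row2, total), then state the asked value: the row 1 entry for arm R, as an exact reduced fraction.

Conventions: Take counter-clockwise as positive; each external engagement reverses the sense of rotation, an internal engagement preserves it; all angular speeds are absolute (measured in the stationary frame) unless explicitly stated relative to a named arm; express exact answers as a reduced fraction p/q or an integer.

row1: w_G1=3/16 w_G3=3/16 w_R=3/16
row2: w_G1=13/16 w_G3=-3/16 w_R=0
total: w_G1=1 w_G3=0 w_R=3/16
asked value: 3/16

planetary set (18T centre, 30T on arm, 78T internal) — Willis relation
row 1: whole set turns with the arm by x
row 2 — arm fixed, fixed-axis ratios: sun y, ring −(18/78)·y, arm 0
boundary: total ω_ring = x − (18/78)·y = 0 and total ω_sun = x + y = 1  ⇒  y = 13/16, x = 3/16
row 2 ring = −(18/78)·13/16 = -3/16
totals (row 1 + row 2): sun 3/16 + 13/16 = 1, ring 3/16 + (-3/16) = 0, arm 3/16 + 0 = 3/16
asked cell (row1, arm) = 3/16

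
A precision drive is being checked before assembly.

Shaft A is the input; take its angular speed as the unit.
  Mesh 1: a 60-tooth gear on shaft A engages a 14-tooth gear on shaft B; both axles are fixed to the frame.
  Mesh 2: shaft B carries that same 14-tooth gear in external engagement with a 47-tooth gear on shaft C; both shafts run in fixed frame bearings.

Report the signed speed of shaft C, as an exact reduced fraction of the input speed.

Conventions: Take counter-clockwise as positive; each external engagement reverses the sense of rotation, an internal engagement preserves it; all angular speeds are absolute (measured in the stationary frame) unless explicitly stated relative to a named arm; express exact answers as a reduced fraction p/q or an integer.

60/47

2-mesh fixed-axis compound train (all bearings frame-fixed)
mesh 1 [60T→14T]: |ω|/ω_in = 1×60/14 = 30/7, sense flips to −
mesh 2 [14T→47T]: |ω|/ω_in = (30/7)×14/47 = 60/47, sense flips to +
signed output speed (× input speed) = 60/47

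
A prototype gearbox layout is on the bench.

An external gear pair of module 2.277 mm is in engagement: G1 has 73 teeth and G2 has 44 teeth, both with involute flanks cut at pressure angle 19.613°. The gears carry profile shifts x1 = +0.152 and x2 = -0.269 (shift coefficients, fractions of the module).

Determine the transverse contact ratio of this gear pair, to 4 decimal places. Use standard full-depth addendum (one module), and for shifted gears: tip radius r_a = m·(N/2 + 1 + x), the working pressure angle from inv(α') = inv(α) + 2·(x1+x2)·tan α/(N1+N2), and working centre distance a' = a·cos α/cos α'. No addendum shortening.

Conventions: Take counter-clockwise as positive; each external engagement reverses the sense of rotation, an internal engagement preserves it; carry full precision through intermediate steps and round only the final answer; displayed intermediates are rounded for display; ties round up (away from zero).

recognized (one external pair, fixed centres): single-mesh tooth geometry, m = 2.277, N1 = 73, N2 = 44
base radii: r_b1 = 78.288538, r_b2 = 47.187612
tip radii: r_a1 = 85.733604, r_a2 = 51.758487
inv(α') = inv(19.613°) + 2·(+0.152-0.269)·tan α/(73+44) = 0.01331556  ⇒  α' = 19.28555°
a' = a·cos α / cos α' = 133.2045·cos 19.613°/cos 19.28555° = 132.935943
action lengths: √(r_a1²−r_b1²) = 34.945037, √(r_a2²−r_b2²) = 21.266646
base pitch p_b = π·m·cos α = 6.738375
CR = (34.945037 + 21.266646 − 132.935943·sin 19.28555°)/6.738375 = 1.826270
contact ratio ≈ 1.8263

1.8263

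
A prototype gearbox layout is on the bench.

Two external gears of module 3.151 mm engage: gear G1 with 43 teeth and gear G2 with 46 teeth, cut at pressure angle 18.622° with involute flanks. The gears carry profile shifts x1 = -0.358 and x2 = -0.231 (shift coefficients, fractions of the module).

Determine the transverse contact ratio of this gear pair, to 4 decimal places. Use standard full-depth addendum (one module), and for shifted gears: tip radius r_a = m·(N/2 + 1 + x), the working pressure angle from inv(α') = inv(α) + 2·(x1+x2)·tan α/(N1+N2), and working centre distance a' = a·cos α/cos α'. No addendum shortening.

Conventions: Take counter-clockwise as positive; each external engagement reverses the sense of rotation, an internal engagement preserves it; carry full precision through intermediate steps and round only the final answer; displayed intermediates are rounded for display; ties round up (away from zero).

class = single-mesh tooth geometry [involute pair 43T × 46T, m = 3.151]
base radii: r_b1 = 64.199691, r_b2 = 68.678739
tip radii: r_a1 = 69.769442, r_a2 = 74.896119
inv(α') = inv(18.622°) + 2·(-0.358-0.231)·tan α/(43+46) = 0.00748943  ⇒  α' = 15.99772°
a' = a·cos α / cos α' = 140.2195·cos 18.622°/cos 15.99772° = 138.231778
action lengths: √(r_a1²−r_b1²) = 27.316199, √(r_a2²−r_b2²) = 29.877407
base pitch p_b = π·m·cos α = 9.380897
CR = (27.316199 + 29.877407 − 138.231778·sin 15.99772°)/9.380897 = 2.035738
contact ratio ≈ 2.0357

2.0357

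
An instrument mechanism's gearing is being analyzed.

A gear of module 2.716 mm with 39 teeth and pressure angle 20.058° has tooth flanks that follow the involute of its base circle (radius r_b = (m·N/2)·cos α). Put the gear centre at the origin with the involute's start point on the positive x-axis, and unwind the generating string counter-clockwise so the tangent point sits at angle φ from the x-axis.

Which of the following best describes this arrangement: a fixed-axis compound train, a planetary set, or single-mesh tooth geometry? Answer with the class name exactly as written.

single-mesh tooth geometry

topology: single-mesh involute geometry — m = 2.716, N = 39
classification: single-mesh tooth geometry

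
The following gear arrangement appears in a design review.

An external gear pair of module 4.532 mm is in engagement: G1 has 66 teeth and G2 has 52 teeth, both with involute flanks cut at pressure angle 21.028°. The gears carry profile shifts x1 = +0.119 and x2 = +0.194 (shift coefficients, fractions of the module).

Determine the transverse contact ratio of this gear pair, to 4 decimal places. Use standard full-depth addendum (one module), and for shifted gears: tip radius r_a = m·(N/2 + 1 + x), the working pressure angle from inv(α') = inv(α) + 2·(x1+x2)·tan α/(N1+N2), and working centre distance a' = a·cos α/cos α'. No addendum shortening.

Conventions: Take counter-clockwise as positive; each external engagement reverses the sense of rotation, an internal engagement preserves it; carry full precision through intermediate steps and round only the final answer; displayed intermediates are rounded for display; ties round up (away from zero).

recognized (one external pair, fixed centres): single-mesh tooth geometry, m = 4.532, N1 = 66, N2 = 52
base radii: r_b1 = 139.596346, r_b2 = 109.985000
tip radii: r_a1 = 154.627308, r_a2 = 123.243208
inv(α') = inv(21.028°) + 2·(+0.119+0.194)·tan α/(66+52) = 0.01945641  ⇒  α' = 21.78808°
a' = a·cos α / cos α' = 267.3880·cos 21.028°/cos 21.78808° = 268.782323
action lengths: √(r_a1²−r_b1²) = 66.501614, √(r_a2²−r_b2²) = 55.607447
base pitch p_b = π·m·cos α = 13.289541
CR = (66.501614 + 55.607447 − 268.782323·sin 21.78808°)/13.289541 = 1.681314
contact ratio ≈ 1.6813

1.6813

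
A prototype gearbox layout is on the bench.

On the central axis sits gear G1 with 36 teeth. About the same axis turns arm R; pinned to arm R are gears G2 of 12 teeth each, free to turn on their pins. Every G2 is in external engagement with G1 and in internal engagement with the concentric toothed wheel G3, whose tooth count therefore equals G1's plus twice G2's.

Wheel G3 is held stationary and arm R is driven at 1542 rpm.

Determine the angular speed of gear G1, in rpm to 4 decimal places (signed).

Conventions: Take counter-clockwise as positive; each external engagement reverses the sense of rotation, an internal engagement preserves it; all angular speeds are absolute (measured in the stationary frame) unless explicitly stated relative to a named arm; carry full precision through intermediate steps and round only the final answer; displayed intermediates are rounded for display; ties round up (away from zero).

class = planetary set [G3 = 36+2·12 = 60; Willis about the carrier]
normalise by the input: solve with ω_arm = 1, then scale by 1542 rpm
ring teeth: 36 + 2·12 = 60
36(ω_sun−ω_arm) = −60(ω_ring−ω_arm),  ω_ring = 0, ω_arm = 1
ω_sun = 1 − (60/36)(0−1) = 8/3
scale: ω_sun = 8/3 × 1542 rpm = +4112.0000 rpm

+4112.0000 rpm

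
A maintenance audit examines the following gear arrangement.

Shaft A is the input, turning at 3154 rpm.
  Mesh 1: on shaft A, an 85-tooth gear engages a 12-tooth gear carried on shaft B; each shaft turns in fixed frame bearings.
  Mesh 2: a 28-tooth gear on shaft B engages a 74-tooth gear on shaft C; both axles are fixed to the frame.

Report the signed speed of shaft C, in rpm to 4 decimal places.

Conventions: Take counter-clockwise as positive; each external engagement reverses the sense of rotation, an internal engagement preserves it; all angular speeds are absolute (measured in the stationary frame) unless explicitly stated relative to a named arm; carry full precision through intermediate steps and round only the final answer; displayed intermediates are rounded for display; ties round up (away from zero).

class = fixed-axis compound train [2 meshes; 2 ratios multiply, 2 sense flips]
mesh 1 [85T→12T]: ω = 3154.0000×85/12 = 22340.8333 rpm, sense flips to −
mesh 2 [28T→74T]: ω = 22340.8333×28/74 = 8453.2883 rpm, sense flips to +
signed output speed = +8453.2883 rpm

+8453.2883 rpm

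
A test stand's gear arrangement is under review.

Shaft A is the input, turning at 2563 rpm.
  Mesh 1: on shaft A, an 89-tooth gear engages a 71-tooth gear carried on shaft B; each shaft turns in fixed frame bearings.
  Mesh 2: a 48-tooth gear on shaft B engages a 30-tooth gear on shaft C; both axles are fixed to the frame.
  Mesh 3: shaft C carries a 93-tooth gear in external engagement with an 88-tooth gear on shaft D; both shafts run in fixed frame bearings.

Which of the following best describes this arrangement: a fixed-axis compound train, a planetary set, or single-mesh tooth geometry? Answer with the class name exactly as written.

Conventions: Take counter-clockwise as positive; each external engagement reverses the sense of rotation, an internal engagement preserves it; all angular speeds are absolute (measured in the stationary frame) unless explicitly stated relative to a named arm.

topology: fixed-axis compound train — 3 meshes, A→D
classification: fixed-axis compound train

fixed-axis compound train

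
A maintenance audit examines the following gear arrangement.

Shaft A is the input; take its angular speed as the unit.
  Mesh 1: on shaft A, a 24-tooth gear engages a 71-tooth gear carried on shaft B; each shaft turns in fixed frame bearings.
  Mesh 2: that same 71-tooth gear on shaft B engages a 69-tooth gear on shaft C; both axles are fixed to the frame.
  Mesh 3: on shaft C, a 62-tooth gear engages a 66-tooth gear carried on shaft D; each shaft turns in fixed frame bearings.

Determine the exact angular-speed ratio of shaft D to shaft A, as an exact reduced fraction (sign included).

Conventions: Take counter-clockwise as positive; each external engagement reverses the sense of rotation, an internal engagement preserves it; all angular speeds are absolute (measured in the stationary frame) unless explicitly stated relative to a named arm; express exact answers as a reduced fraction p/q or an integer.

-248/759

class = fixed-axis compound train [3 meshes; 3 ratios multiply, 3 sense flips]
mesh 1 [24T→71T]: running ratio 24/71, sense −
mesh 2 [71T→69T]: running ratio 8/23, sense +
mesh 3 [62T→66T]: running ratio 248/759, sense −
ω_out/ω_in = -248/759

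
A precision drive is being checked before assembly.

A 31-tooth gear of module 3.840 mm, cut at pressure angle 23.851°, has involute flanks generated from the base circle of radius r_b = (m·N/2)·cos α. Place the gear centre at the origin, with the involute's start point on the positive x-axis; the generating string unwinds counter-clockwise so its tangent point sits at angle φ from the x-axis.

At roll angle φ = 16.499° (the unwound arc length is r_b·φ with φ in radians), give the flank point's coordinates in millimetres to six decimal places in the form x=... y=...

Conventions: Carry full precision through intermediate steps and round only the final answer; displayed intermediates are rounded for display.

single-mesh involute tooth geometry (31T wheel at module 3.840)
pitch radius r_p = m·N/2 = 3.840·31/2 = 59.520000
base radius r_b = r_p·cos α = 59.520000·cos 23.851° = 54.436998
roll angle φ = 16.499° = 0.28796187 rad
x = r_b·(cos φ + φ·sin φ) = 56.647438
y = r_b·(sin φ − φ·cos φ) = 0.429707

x=56.647438 y=0.429707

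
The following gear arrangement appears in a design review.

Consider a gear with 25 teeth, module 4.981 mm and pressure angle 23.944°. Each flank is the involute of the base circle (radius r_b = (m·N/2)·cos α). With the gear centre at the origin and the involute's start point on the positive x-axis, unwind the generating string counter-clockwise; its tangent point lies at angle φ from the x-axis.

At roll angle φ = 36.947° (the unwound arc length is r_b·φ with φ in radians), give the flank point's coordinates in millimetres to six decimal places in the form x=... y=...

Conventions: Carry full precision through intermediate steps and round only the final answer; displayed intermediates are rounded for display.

x=67.533728 y=4.877823

class = single-mesh tooth geometry [base-circle involute, m = 4.981, 25T]
pitch radius r_p = m·N/2 = 4.981·25/2 = 62.262500
base radius r_b = r_p·cos α = 62.262500·cos 23.944° = 56.904349
roll angle φ = 36.947° = 0.64484680 rad
x = r_b·(cos φ + φ·sin φ) = 67.533728
y = r_b·(sin φ − φ·cos φ) = 4.877823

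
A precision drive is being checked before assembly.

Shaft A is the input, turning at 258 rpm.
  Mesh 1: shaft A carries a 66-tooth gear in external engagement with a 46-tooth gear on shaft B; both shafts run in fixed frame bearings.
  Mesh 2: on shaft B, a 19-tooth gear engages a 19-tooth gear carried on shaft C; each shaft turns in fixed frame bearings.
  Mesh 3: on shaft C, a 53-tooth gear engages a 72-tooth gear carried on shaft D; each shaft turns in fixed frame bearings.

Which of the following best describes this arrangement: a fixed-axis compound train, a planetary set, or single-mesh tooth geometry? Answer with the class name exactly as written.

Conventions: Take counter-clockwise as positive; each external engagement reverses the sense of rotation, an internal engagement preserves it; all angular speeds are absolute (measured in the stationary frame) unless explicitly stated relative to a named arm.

fixed-axis compound train

topology: fixed-axis compound train — 3 meshes, A→D
classification: fixed-axis compound train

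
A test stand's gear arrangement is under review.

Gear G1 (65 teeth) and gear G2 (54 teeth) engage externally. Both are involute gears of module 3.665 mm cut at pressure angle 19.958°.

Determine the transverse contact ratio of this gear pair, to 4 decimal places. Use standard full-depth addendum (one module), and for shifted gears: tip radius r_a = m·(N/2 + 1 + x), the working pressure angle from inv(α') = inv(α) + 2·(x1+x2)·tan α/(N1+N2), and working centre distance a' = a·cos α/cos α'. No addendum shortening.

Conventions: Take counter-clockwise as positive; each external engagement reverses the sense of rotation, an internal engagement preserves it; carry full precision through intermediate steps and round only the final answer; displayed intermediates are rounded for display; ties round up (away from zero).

topology: single-mesh involute geometry — m = 3.665, 65T/54T pair
base radii: r_b1 = 111.958970, r_b2 = 93.012068
tip radii: r_a1 = 122.777500, r_a2 = 102.620000
no profile shift: α' = α, a' = a
action lengths: √(r_a1²−r_b1²) = 50.393486, √(r_a2²−r_b2²) = 43.354581
base pitch p_b = π·m·cos α = 10.822446
CR = (50.393486 + 43.354581 − 218.067500·sin 19.95800°)/10.822446 = 1.784700
contact ratio ≈ 1.7847

1.7847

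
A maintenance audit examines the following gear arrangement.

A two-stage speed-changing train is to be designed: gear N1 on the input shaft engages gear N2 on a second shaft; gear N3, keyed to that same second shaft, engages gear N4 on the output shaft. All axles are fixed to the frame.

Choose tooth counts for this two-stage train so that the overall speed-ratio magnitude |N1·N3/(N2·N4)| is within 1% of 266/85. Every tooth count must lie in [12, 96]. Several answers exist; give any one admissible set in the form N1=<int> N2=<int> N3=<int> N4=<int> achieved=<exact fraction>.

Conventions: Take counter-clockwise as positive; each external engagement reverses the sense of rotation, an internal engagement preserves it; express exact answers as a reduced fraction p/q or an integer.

N1=14 N2=15 N3=57 N4=17 achieved=266/85

class = fixed-axis compound train [2-stage, 266/85 wanted]
target = 266/85 in lowest terms: an exact hit needs N1·N3 = k·266 and N2·N4 = k·85 for one integer k, every count in [12, 96]; additionally prefer no 1:1 stage (N1 ≠ N2, N3 ≠ N4)
k = 1…2: no 1:1-free in-range split of k·266 and k·85 into factor pairs; take k = 3
k = 3: N1·N3 = 798 = 14·57, N2·N4 = 255 = 15·17
achieved = 14·57/(15·17) = 266/85; |achieved − target| = 0 ≤ 133/4250 ✓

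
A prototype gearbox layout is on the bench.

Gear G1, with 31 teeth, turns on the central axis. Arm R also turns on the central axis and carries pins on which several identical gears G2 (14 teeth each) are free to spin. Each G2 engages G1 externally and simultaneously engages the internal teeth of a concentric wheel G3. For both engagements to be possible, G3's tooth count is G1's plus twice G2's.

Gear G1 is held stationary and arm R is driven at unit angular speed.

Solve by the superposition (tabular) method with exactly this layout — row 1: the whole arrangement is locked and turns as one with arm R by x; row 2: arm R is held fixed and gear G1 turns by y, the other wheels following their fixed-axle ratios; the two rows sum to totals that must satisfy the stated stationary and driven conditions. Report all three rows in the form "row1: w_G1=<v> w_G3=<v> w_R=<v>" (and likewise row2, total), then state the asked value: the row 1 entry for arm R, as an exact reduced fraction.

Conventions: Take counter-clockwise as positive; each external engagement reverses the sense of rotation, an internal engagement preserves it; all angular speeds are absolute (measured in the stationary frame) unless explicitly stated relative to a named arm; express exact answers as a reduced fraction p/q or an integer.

row1: w_G1=1 w_G3=1 w_R=1
row2: w_G1=-1 w_G3=31/59 w_R=0
total: w_G1=0 w_G3=90/59 w_R=1
asked value: 1

planetary set (31T centre, 14T on arm, 59T internal) — Willis relation
row 1 (train locked, turned with arm): all members turn x
row 2: sun turns y, ring = −(31/59)·y, arm 0
boundary: total ω_sun = x + y = 0 and total ω_arm = x = 1  ⇒  y = -1, x = 1
row 2 ring = −(31/59)·(-1) = 31/59
totals (row 1 + row 2): sun 1 + (-1) = 0, ring 1 + 31/59 = 90/59, arm 1 + 0 = 1
asked cell (row1, arm) = 1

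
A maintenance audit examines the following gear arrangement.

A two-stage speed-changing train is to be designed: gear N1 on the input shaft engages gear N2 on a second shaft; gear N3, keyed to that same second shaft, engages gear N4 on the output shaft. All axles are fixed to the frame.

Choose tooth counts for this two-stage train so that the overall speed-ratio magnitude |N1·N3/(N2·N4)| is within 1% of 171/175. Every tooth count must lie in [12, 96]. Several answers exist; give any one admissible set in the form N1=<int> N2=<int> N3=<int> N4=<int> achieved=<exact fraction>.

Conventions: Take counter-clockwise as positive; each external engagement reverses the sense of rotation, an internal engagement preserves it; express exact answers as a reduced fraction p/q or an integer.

topology: fixed-axis compound train — 2 stages, target 171/175
target = 171/175 in lowest terms: an exact hit needs N1·N3 = k·171 and N2·N4 = k·175 for one integer k, every count in [12, 96]; additionally prefer no 1:1 stage (N1 ≠ N2, N3 ≠ N4)
k = 1: no 1:1-free in-range split of k·171 and k·175 into factor pairs; take k = 2
k = 2: N1·N3 = 342 = 18·19, N2·N4 = 350 = 14·25
achieved = 18·19/(14·25) = 171/175; |achieved − target| = 0 ≤ 171/17500 ✓

N1=18 N2=14 N3=19 N4=25 achieved=171/175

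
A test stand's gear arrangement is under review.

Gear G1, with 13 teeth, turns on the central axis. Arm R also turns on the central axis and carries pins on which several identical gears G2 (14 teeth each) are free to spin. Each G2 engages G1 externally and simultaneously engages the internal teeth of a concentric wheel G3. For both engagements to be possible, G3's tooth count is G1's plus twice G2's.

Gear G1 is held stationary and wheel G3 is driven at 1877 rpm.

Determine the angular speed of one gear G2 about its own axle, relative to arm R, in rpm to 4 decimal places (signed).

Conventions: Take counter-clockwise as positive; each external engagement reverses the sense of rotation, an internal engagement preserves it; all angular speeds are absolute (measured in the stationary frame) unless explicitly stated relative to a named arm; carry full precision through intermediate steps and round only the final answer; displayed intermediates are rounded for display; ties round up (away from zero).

+1323.3347 rpm

recognized (axles ride arm R): planetary set, 13/14/41 teeth
normalise by the input: solve with ω_ring = 1, then scale by 1877 rpm
ring teeth: 13 + 2·14 = 41
13(ω_sun−ω_arm) = −41(ω_ring−ω_arm),  ω_sun = 0, ω_ring = 1
13(0−ω_arm) = −41(1−ω_arm)  ⇒  54·ω_arm = 41  ⇒  ω_arm = 41/54
sun–planet mesh: 13·(0−41/54) = −14·(ω_p−ω_arm)  ⇒  ω_p−ω_arm = 533/756
scale: ω_p−ω_arm = 533/756 × 1877 rpm = +1323.3347 rpm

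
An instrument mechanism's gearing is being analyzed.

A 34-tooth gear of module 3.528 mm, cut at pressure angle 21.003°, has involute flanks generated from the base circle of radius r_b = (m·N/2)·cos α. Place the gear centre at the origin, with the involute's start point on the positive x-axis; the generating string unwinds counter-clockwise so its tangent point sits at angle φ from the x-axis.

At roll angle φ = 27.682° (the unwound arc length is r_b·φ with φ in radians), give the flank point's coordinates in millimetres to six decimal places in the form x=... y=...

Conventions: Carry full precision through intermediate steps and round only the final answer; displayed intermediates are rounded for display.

topology: single-mesh involute geometry — m = 3.528, N = 34
pitch radius r_p = m·N/2 = 3.528·34/2 = 59.976000
base radius r_b = r_p·cos α = 59.976000·cos 21.003° = 55.991294
roll angle φ = 27.682° = 0.48314204 rad
x = r_b·(cos φ + φ·sin φ) = 62.149774
y = r_b·(sin φ − φ·cos φ) = 2.056137

x=62.149774 y=2.056137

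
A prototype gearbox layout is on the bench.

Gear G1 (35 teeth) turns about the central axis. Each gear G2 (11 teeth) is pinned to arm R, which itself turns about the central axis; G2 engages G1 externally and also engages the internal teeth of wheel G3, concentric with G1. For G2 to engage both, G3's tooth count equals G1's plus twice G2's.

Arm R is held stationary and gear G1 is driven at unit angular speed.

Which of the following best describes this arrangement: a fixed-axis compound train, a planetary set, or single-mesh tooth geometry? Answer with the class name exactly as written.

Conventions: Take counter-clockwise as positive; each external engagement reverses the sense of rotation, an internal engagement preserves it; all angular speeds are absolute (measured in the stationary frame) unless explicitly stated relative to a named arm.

class = planetary set [G3 = 35+2·11 = 57; Willis about the carrier]
classification: planetary set

planetary set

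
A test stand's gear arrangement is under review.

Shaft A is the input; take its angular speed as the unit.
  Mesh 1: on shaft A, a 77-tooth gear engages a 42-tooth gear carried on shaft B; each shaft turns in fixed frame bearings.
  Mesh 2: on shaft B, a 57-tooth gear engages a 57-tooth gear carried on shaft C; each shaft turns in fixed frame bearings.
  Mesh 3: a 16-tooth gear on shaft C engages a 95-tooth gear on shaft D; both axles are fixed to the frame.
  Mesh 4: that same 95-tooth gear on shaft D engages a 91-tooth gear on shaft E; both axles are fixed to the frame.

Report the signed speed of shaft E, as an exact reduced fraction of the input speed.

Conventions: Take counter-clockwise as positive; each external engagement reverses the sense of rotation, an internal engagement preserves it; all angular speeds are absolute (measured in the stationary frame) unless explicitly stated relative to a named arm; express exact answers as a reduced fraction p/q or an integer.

88/273

4-mesh fixed-axis compound train (all bearings frame-fixed)
mesh 1 [77T→42T]: |ω|/ω_in = 1×77/42 = 11/6, sense flips to −
mesh 2 [57T→57T]: |ω|/ω_in = (11/6)×57/57 = 11/6, sense flips to +
mesh 3 [16T→95T]: |ω|/ω_in = (11/6)×16/95 = 88/285, sense flips to −
mesh 4 [95T→91T]: |ω|/ω_in = (88/285)×95/91 = 88/273, sense flips to +
signed output speed (× input speed) = 88/273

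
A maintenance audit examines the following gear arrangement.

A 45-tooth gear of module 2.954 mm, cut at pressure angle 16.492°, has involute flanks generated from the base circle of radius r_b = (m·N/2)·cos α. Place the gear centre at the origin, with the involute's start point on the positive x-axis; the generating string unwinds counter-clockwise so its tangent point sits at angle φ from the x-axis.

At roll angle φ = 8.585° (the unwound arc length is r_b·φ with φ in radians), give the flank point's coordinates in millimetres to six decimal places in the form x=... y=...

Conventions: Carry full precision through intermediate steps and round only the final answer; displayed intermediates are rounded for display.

x=64.441986 y=0.071302

topology: single-mesh involute geometry — m = 2.954, N = 45
pitch radius r_p = m·N/2 = 2.954·45/2 = 66.465000
base radius r_b = r_p·cos α = 66.465000·cos 16.492° = 63.730589
roll angle φ = 8.585° = 0.14983652 rad
x = r_b·(cos φ + φ·sin φ) = 64.441986
y = r_b·(sin φ − φ·cos φ) = 0.071302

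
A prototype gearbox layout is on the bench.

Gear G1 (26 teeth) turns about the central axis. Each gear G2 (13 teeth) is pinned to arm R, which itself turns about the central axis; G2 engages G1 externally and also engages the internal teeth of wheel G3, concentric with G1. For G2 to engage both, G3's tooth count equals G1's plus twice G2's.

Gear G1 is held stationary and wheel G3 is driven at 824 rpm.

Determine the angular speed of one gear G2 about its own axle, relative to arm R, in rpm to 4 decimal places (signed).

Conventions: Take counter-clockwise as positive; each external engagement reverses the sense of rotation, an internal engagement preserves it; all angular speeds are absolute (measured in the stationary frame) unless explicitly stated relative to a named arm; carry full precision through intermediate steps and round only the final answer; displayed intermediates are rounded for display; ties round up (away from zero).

topology: planetary set — G1 26T / G2 13T / G3 52T, arm = carrier (Willis)
normalise by the input: solve with ω_ring = 1, then scale by 824 rpm
ring teeth: 26 + 2·13 = 52
26(ω_sun−ω_arm) = −52(ω_ring−ω_arm),  ω_sun = 0, ω_ring = 1
26(0−ω_arm) = −52(1−ω_arm)  ⇒  78·ω_arm = 52  ⇒  ω_arm = 2/3
sun–planet mesh: 26·(0−2/3) = −13·(ω_p−ω_arm)  ⇒  ω_p−ω_arm = 4/3
scale: ω_p−ω_arm = 4/3 × 824 rpm = +1098.6667 rpm

+1098.6667 rpm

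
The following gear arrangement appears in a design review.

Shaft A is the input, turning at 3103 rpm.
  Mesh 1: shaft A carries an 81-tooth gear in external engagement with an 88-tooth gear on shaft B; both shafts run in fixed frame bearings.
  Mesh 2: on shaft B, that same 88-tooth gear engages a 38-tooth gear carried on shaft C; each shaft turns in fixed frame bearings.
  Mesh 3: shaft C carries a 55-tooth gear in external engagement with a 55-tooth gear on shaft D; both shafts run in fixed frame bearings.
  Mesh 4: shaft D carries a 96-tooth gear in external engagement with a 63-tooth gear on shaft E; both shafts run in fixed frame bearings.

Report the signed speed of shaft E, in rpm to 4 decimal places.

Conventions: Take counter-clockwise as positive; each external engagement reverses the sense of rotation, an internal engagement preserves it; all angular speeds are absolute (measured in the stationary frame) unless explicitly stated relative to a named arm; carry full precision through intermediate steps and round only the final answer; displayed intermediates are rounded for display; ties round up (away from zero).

recognized (5 fixed axles, 4 meshes): fixed-axis compound train
mesh 1 [81T→88T]: ω = 3103.0000×81/88 = 2856.1705 rpm, sense flips to −
mesh 2 [88T→38T]: ω = 2856.1705×88/38 = 6614.2895 rpm, sense flips to +
mesh 3 [55T→55T]: ω = 6614.2895×55/55 = 6614.2895 rpm, sense flips to −
mesh 4 [96T→63T]: ω = 6614.2895×96/63 = 10078.9173 rpm, sense flips to +
signed output speed = +10078.9173 rpm

+10078.9173 rpm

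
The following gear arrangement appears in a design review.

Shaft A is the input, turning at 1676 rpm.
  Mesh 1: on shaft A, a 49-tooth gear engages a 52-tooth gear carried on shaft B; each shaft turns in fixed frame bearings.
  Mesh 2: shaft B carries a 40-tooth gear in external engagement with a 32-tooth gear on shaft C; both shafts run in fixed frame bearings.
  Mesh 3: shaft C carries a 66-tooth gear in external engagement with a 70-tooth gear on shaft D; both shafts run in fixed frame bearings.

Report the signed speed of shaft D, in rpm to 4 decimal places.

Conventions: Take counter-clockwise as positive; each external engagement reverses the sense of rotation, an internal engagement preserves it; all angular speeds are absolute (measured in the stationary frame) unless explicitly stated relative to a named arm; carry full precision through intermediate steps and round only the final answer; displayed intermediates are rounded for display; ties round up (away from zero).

class = fixed-axis compound train [3 meshes; 3 ratios multiply, 3 sense flips]
mesh 1 [49T→52T]: ω = 1676.0000×49/52 = 1579.3077 rpm, sense flips to −
mesh 2 [40T→32T]: ω = 1579.3077×40/32 = 1974.1346 rpm, sense flips to +
mesh 3 [66T→70T]: ω = 1974.1346×66/70 = 1861.3269 rpm, sense flips to −
signed output speed = -1861.3269 rpm

-1861.3269 rpm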